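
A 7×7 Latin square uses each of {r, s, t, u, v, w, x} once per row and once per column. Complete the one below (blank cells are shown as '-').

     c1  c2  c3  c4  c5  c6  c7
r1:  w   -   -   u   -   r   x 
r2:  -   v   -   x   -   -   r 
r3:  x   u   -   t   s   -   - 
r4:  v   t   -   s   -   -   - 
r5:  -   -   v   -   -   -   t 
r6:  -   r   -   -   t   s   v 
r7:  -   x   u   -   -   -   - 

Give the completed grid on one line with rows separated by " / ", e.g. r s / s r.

(r1,c2): row 1 has {r,u,w,x}; column 2 has {r,t,u,v,x}, so it must be s.
(r1,c3): row 1 has {r,s,u,w,x}; column 3 has {u,v}, so it must be t.
(r1,c5): row 1 has {r,s,t,u,w,x}; column 5 has {s,t}, so it must be v.
(r3,c7): row 3 has {s,t,u,x}; column 7 has {r,t,v,x}, so it must be w.
(r4,c7): row 4 has {s,t,v}; column 7 has {r,t,v,w,x}, so it must be u.
(r5,c2): row 5 has {t,v}; column 2 has {r,s,t,u,v,x}, so it must be w.
(r5,c4): row 5 has {t,v,w}; column 4 has {s,t,u,x}, so it must be r.
(r6,c1): row 6 has {r,s,t,v}; column 1 has {v,w,x}, so it must be u.
(r6,c4): row 6 has {r,s,t,u,v}; column 4 has {r,s,t,u,x}, so it must be w.
(r7,c4): row 7 has {u,x}; column 4 has {r,s,t,u,w,x}, so it must be v.
(r7,c7): row 7 has {u,v,x}; column 7 has {r,t,u,v,w,x}, so it must be s.
(r3,c3): row 3 has {s,t,u,w,x}; column 3 has {t,u,v}, so it must be r.
(r3,c6): row 3 has {r,s,t,u,w,x}; column 6 has {r,s}, so it must be v.
(r5,c1): row 5 has {r,t,v,w}; column 1 has {u,v,w,x}, so it must be s.
(r6,c3): row 6 has {r,s,t,u,v,w}; column 3 has {r,t,u,v}, so it must be x.
(r2,c1): row 2 has {r,v,x}; column 1 has {s,u,v,w,x}, so it must be t.
(r4,c3): row 4 has {s,t,u,v}; column 3 has {r,t,u,v,x}, so it must be w.
(r4,c6): row 4 has {s,t,u,v,w}; column 6 has {r,s,v}, so it must be x.
(r5,c6): row 5 has {r,s,t,v,w}; column 6 has {r,s,v,x}, so it must be u.
(r7,c1): row 7 has {s,u,v,x}; column 1 has {s,t,u,v,w,x}, so it must be r.
(r7,c5): row 7 has {r,s,u,v,x}; column 5 has {s,t,v}, so it must be w.
(r7,c6): row 7 has {r,s,u,v,w,x}; column 6 has {r,s,u,v,x}, so it must be t.
(r2,c3): row 2 has {r,t,v,x}; column 3 has {r,t,u,v,w,x}, so it must be s.
(r2,c5): row 2 has {r,s,t,v,x}; column 5 has {s,t,v,w}, so it must be u.
(r2,c6): row 2 has {r,s,t,u,v,x}; column 6 has {r,s,t,u,v,x}, so it must be w.
(r4,c5): row 4 has {s,t,u,v,w,x}; column 5 has {s,t,u,v,w}, so it must be r.
(r5,c5): row 5 has {r,s,t,u,v,w}; column 5 has {r,s,t,u,v,w}, so it must be x.

w s t u v r x / t v s x u w r / x u r t s v w / v t w s r x u / s w v r x u t / u r x w t s v / r x u v w t s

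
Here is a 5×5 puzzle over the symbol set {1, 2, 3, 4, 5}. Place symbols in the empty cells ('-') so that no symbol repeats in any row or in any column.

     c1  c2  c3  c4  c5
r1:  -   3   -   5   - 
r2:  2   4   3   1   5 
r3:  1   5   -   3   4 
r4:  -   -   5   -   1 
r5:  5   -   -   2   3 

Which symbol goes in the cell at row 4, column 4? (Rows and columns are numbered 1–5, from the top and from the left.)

4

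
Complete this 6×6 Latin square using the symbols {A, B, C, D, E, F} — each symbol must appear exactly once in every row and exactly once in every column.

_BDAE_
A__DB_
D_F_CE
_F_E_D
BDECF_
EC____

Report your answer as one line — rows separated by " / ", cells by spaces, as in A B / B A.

F B D A E C / A E C D B F / D A F B C E / C F B E A D / B D E C F A / E C A F D B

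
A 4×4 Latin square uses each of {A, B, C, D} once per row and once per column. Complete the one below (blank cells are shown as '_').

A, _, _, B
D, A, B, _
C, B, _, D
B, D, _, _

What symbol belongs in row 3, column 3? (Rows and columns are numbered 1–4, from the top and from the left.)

(r1,c2): row 1 has {A,B}; column 2 has {A,B,D}, so it must be C.
(r1,c3): row 1 has {A,B,C}; column 3 has {B}, so it must be D.
(r2,c4): row 2 has {A,B,D}; column 4 has {B,D}, so it must be C.
(r3,c3): row 3 has {B,C,D}; column 3 has {B,D}, so it must be A.

A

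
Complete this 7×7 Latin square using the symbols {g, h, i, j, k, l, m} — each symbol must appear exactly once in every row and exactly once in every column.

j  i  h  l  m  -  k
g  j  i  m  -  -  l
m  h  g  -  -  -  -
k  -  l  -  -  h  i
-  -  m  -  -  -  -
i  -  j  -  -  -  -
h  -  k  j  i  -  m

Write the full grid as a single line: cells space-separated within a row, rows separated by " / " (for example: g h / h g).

j i h l m g k / g j i m h k l / m h g k l i j / k m l g j h i / l k m i g j h / i l j h k m g / h g k j i l m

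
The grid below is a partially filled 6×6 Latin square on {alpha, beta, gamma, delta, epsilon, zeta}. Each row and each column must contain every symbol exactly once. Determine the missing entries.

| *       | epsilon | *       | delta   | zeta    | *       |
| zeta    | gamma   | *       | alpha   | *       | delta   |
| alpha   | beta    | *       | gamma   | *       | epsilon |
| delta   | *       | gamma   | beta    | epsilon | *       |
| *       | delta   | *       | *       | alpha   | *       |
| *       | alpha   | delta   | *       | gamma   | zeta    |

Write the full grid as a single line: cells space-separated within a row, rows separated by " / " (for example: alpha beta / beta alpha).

gamma epsilon alpha delta zeta beta / zeta gamma epsilon alpha beta delta / alpha beta zeta gamma delta epsilon / delta zeta gamma beta epsilon alpha / epsilon delta beta zeta alpha gamma / beta alpha delta epsilon gamma zeta

(r2,c5) = beta
(r3,c3) = zeta
(r3,c5) = delta
(r4,c2) = zeta
(r4,c6) = alpha
(r6,c4) = epsilon
(r2,c3) = epsilon
(r5,c3) = beta
(r5,c4) = zeta
(r5,c6) = gamma
(r6,c1) = beta
(r1,c1) = gamma
(r1,c3) = alpha
(r1,c6) = beta
(r5,c1) = epsilon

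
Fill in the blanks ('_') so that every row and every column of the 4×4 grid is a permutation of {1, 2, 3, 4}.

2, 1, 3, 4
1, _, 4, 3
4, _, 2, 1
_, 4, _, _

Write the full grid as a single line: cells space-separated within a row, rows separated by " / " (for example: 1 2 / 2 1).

2 1 3 4 / 1 2 4 3 / 4 3 2 1 / 3 4 1 2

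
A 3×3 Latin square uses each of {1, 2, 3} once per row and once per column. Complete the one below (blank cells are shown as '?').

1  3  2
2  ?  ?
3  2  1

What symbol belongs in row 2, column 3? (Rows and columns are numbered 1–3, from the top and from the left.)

3

Cell (r2,c2): row 2 has {2}; column 2 has {2,3} → 1.
Cell (r2,c3): row 2 has {1,2}; column 3 has {1,2} → 3.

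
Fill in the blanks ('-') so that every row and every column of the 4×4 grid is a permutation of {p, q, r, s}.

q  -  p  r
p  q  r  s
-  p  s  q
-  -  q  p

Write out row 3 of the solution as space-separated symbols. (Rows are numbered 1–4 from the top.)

r p s q

At row 1, column 2: row 1 has {p,q,r}; column 2 has {p,q}; that leaves s.
At row 3, column 1: row 3 has {p,q,s}; column 1 has {p,q}; that leaves r.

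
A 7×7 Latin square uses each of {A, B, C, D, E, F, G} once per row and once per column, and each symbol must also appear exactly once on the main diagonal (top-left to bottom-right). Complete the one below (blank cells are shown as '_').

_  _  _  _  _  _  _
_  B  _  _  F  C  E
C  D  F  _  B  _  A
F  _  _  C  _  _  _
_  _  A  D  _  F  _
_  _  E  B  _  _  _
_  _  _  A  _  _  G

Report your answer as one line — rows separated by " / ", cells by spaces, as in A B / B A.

(r2,c4) = G
(r3,c4) = E
(r3,c6) = G
(r5,c5) = E
(r1,c4) = F
(r2,c3) = D
(r2,c1) = A
(r1,c1) = D
(r6,c1) = G
(r6,c6) = A
(r5,c1) = B
(r5,c7) = C
(r7,c1) = E
(r1,c7) = B
(r4,c7) = D
(r5,c2) = G
(r6,c7) = F
(r1,c6) = E
(r4,c6) = B
(r6,c2) = C
(r6,c5) = D
(r7,c2) = F
(r7,c5) = C
(r7,c6) = D
(r1,c2) = A
(r1,c5) = G
(r4,c2) = E
(r4,c3) = G
(r4,c5) = A
(r7,c3) = B
(r1,c3) = C

D A C F G E B / A B D G F C E / C D F E B G A / F E G C A B D / B G A D E F C / G C E B D A F / E F B A C D G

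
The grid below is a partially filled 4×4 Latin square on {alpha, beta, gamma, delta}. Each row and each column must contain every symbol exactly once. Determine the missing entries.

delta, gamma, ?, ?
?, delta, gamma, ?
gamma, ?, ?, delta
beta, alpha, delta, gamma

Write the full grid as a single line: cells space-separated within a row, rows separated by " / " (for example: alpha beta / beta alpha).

delta gamma beta alpha / alpha delta gamma beta / gamma beta alpha delta / beta alpha delta gamma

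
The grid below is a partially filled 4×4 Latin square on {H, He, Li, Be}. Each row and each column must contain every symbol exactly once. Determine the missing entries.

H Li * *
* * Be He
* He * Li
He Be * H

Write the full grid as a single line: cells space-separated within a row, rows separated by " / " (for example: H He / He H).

(r1,c3) = He
(r1,c4) = Be
(r2,c1) = Li
(r2,c2) = H
(r3,c1) = Be
(r3,c3) = H
(r4,c3) = Li

H Li He Be / Li H Be He / Be He H Li / He Be Li H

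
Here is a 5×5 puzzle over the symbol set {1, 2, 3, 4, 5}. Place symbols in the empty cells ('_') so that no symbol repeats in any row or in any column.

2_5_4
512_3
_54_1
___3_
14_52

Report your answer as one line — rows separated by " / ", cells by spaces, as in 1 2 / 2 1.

2 3 5 1 4 / 5 1 2 4 3 / 3 5 4 2 1 / 4 2 1 3 5 / 1 4 3 5 2

Cell (r1,c2): row 1 has {2,4,5}; column 2 has {1,4,5} → 3.
Cell (r1,c4): row 1 has {2,3,4,5}; column 4 has {3,5} → 1.
Cell (r2,c4): row 2 has {1,2,3,5}; column 4 has {1,3,5} → 4.
Cell (r3,c1): row 3 has {1,4,5}; column 1 has {1,2,5} → 3.
Cell (r3,c4): row 3 has {1,3,4,5}; column 4 has {1,3,4,5} → 2.
Cell (r4,c1): row 4 has {3}; column 1 has {1,2,3,5} → 4.
Cell (r4,c2): row 4 has {3,4}; column 2 has {1,3,4,5} → 2.
Cell (r4,c3): row 4 has {2,3,4}; column 3 has {2,4,5} → 1.
Cell (r4,c5): row 4 has {1,2,3,4}; column 5 has {1,2,3,4} → 5.
Cell (r5,c3): row 5 has {1,2,4,5}; column 3 has {1,2,4,5} → 3.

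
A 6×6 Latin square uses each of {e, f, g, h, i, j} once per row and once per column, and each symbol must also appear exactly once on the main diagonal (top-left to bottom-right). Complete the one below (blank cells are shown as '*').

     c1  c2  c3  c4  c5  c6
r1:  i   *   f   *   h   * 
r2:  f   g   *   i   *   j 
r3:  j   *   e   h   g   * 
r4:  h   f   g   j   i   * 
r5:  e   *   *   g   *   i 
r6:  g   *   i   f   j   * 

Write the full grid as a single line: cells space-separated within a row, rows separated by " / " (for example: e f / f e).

row 1 has {f,h,i}; column 4 has {f,g,h,i,j} — only e is left for (r1,c4).
row 1 has {e,f,h,i}; column 6 has {i,j} — only g is left for (r1,c6).
row 2 has {f,g,i,j}; column 3 has {e,f,g,i} — only h is left for (r2,c3).
row 2 has {f,g,h,i,j}; column 5 has {g,h,i,j} — only e is left for (r2,c5).
row 3 has {e,g,h,j}; column 2 has {f,g} — only i is left for (r3,c2).
row 3 has {e,g,h,i,j}; column 6 has {g,i,j} — only f is left for (r3,c6).
row 4 has {f,g,h,i,j}; column 6 has {f,g,i,j} — only e is left for (r4,c6).
row 5 has {e,g,i}; column 3 has {e,f,g,h,i} — only j is left for (r5,c3).
row 5 has {e,g,i,j}; column 5 has {e,g,h,i,j}; the diagonal has {e,g,i,j} — only f is left for (r5,c5).
row 6 has {f,g,i,j}; column 6 has {e,f,g,i,j}; the diagonal has {e,f,g,i,j} — only h is left for (r6,c6).
row 1 has {e,f,g,h,i}; column 2 has {f,g,i} — only j is left for (r1,c2).
row 5 has {e,f,g,i,j}; column 2 has {f,g,i,j} — only h is left for (r5,c2).
row 6 has {f,g,h,i,j}; column 2 has {f,g,h,i,j} — only e is left for (r6,c2).

i j f e h g / f g h i e j / j i e h g f / h f g j i e / e h j g f i / g e i f j h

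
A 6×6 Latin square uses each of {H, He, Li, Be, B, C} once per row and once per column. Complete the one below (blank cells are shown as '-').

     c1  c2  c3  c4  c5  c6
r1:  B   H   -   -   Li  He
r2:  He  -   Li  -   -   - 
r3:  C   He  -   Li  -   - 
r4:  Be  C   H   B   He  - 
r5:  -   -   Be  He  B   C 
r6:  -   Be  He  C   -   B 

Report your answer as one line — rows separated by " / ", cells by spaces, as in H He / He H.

row 1 has {H,He,Li,B}; column 3 has {H,He,Li,Be} — only C is left for (r1,c3).
row 1 has {H,He,Li,B,C}; column 4 has {He,Li,B,C} — only Be is left for (r1,c4).
row 2 has {He,Li}; column 2 has {H,He,Be,C} — only B is left for (r2,c2).
row 2 has {He,Li,B}; column 4 has {He,Li,Be,B,C} — only H is left for (r2,c4).
row 2 has {H,He,Li,B}; column 6 has {He,B,C} — only Be is left for (r2,c6).
row 3 has {He,Li,C}; column 3 has {H,He,Li,Be,C} — only B is left for (r3,c3).
row 3 has {He,Li,B,C}; column 6 has {He,Be,B,C} — only H is left for (r3,c6).
row 4 has {H,He,Be,B,C}; column 6 has {H,He,Be,B,C} — only Li is left for (r4,c6).
row 5 has {He,Be,B,C}; column 2 has {H,He,Be,B,C} — only Li is left for (r5,c2).
row 6 has {He,Be,B,C}; column 5 has {He,Li,B} — only H is left for (r6,c5).
row 2 has {H,He,Li,Be,B}; column 5 has {H,He,Li,B} — only C is left for (r2,c5).
row 3 has {H,He,Li,B,C}; column 5 has {H,He,Li,B,C} — only Be is left for (r3,c5).
row 5 has {He,Li,Be,B,C}; column 1 has {He,Be,B,C} — only H is left for (r5,c1).
row 6 has {H,He,Be,B,C}; column 1 has {H,He,Be,B,C} — only Li is left for (r6,c1).

B H C Be Li He / He B Li H C Be / C He B Li Be H / Be C H B He Li / H Li Be He B C / Li Be He C H B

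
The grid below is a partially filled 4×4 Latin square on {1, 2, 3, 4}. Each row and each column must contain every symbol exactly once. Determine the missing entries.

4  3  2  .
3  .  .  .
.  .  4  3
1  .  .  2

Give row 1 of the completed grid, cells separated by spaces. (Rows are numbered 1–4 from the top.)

4 3 2 1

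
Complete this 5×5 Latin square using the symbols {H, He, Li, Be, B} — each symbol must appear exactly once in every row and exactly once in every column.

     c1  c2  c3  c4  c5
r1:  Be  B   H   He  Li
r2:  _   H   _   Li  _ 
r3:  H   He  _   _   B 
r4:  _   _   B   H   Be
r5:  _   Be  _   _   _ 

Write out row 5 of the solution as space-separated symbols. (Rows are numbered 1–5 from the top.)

(r2,c5) = He
(r3,c4) = Be
(r4,c2) = Li
(r5,c4) = B
(r5,c5) = H
(r2,c1) = B
(r2,c3) = Be
(r3,c3) = Li
(r4,c1) = He
(r5,c1) = Li
(r5,c3) = He

Li Be He B H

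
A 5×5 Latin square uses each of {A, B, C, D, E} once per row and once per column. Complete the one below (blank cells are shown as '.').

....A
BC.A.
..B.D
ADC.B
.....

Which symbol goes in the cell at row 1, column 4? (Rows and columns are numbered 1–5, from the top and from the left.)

D

At row 2, column 5: row 2 has {A,B,C}; column 5 has {A,B,D}; that leaves E.
At row 4, column 4: row 4 has {A,B,C,D}; column 4 has {A}; that leaves E.
At row 5, column 5: row 5 is empty so far; column 5 has {A,B,D,E}; that leaves C.
At row 2, column 3: row 2 has {A,B,C,E}; column 3 has {B,C}; that leaves D.
At row 3, column 4: row 3 has {B,D}; column 4 has {A,E}; that leaves C.
At row 1, column 3: row 1 has {A}; column 3 has {B,C,D}; that leaves E.
At row 3, column 1: row 3 has {B,C,D}; column 1 has {A,B}; that leaves E.
At row 3, column 2: row 3 has {B,C,D,E}; column 2 has {C,D}; that leaves A.
At row 5, column 1: row 5 has {C}; column 1 has {A,B,E}; that leaves D.
At row 5, column 3: row 5 has {C,D}; column 3 has {B,C,D,E}; that leaves A.
At row 5, column 4: row 5 has {A,C,D}; column 4 has {A,C,E}; that leaves B.
At row 1, column 1: row 1 has {A,E}; column 1 has {A,B,D,E}; that leaves C.
At row 1, column 2: row 1 has {A,C,E}; column 2 has {A,C,D}; that leaves B.
At row 1, column 4: row 1 has {A,B,C,E}; column 4 has {A,B,C,E}; that leaves D.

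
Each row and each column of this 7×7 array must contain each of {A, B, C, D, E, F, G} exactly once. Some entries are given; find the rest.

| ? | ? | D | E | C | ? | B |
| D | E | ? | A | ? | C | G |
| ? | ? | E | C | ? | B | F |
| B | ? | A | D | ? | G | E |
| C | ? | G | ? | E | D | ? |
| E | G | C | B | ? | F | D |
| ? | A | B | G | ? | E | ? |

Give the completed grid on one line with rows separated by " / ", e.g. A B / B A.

G F D E C A B / D E F A B C G / A D E C G B F / B C A D F G E / C B G F E D A / E G C B A F D / F A B G D E C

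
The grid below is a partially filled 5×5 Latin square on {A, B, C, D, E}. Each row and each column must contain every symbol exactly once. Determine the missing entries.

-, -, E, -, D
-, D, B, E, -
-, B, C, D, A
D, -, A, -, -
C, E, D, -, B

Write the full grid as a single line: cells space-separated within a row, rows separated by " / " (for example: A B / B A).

(r2,c1) = A
(r2,c5) = C
(r3,c1) = E
(r4,c2) = C
(r4,c4) = B
(r4,c5) = E
(r5,c4) = A
(r1,c1) = B
(r1,c2) = A
(r1,c4) = C

B A E C D / A D B E C / E B C D A / D C A B E / C E D A B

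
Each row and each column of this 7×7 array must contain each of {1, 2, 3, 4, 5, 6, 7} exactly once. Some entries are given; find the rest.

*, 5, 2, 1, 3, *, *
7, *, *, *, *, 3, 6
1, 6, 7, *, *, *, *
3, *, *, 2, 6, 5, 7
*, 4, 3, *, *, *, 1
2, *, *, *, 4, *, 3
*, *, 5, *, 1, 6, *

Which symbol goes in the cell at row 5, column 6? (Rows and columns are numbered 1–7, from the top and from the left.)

2

row 1 has {1,2,3,5}; column 7 has {1,3,6,7} — only 4 is left for (r1,c7).
row 4 has {2,3,5,6,7}; column 2 has {4,5,6} — only 1 is left for (r4,c2).
row 4 has {1,2,3,5,6,7}; column 3 has {2,3,5,7} — only 4 is left for (r4,c3).
row 6 has {2,3,4}; column 2 has {1,4,5,6} — only 7 is left for (r6,c2).
row 6 has {2,3,4,7}; column 6 has {3,5,6} — only 1 is left for (r6,c6).
row 7 has {1,5,6}; column 1 has {1,2,3,7} — only 4 is left for (r7,c1).
row 7 has {1,4,5,6}; column 7 has {1,3,4,6,7} — only 2 is left for (r7,c7).
row 1 has {1,2,3,4,5}; column 1 has {1,2,3,4,7} — only 6 is left for (r1,c1).
row 1 has {1,2,3,4,5,6}; column 6 has {1,3,5,6} — only 7 is left for (r1,c6).
row 2 has {3,6,7}; column 2 has {1,4,5,6,7} — only 2 is left for (r2,c2).
row 2 has {2,3,6,7}; column 3 has {2,3,4,5,7} — only 1 is left for (r2,c3).
row 2 has {1,2,3,6,7}; column 5 has {1,3,4,6} — only 5 is left for (r2,c5).
row 3 has {1,6,7}; column 5 has {1,3,4,5,6} — only 2 is left for (r3,c5).
row 3 has {1,2,6,7}; column 6 has {1,3,5,6,7} — only 4 is left for (r3,c6).
row 3 has {1,2,4,6,7}; column 7 has {1,2,3,4,6,7} — only 5 is left for (r3,c7).
row 5 has {1,3,4}; column 1 has {1,2,3,4,6,7} — only 5 is left for (r5,c1).
row 5 has {1,3,4,5}; column 5 has {1,2,3,4,5,6} — only 7 is left for (r5,c5).
row 5 has {1,3,4,5,7}; column 6 has {1,3,4,5,6,7} — only 2 is left for (r5,c6).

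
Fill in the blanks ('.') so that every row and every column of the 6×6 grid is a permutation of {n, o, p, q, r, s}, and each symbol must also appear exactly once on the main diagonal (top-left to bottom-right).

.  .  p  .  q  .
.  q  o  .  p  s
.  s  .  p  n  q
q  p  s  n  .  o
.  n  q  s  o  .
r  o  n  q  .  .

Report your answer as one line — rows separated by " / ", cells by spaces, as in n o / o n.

(r1,c1) = s
(r1,c2) = r
(r1,c4) = o
(r1,c6) = n
(r2,c1) = n
(r2,c4) = r
(r3,c1) = o
(r3,c3) = r
(r4,c5) = r
(r5,c1) = p
(r5,c6) = r
(r6,c5) = s
(r6,c6) = p

s r p o q n / n q o r p s / o s r p n q / q p s n r o / p n q s o r / r o n q s p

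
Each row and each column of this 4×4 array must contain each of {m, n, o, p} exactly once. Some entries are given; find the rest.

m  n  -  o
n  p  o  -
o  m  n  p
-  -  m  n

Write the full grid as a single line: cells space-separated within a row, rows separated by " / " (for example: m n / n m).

m n p o / n p o m / o m n p / p o m n

(r1,c3) = p
(r2,c4) = m
(r4,c1) = p
(r4,c2) = o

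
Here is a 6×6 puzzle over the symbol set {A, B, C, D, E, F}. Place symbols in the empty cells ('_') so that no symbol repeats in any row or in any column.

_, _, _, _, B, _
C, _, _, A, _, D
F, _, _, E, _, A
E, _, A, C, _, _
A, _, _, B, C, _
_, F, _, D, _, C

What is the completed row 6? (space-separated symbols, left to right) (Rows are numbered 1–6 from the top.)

B F E D A C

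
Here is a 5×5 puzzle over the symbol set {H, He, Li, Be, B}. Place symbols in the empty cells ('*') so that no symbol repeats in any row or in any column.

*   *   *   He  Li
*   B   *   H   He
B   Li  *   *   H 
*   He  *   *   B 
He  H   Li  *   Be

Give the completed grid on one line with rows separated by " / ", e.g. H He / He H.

H Be B He Li / Li B Be H He / B Li He Be H / Be He H Li B / He H Li B Be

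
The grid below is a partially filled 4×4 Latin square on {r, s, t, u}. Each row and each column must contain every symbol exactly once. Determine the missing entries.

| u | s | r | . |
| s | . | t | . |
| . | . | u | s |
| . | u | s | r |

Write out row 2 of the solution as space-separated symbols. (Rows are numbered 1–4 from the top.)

(r1,c4) = t
(r2,c2) = r
(r2,c4) = u

s r t u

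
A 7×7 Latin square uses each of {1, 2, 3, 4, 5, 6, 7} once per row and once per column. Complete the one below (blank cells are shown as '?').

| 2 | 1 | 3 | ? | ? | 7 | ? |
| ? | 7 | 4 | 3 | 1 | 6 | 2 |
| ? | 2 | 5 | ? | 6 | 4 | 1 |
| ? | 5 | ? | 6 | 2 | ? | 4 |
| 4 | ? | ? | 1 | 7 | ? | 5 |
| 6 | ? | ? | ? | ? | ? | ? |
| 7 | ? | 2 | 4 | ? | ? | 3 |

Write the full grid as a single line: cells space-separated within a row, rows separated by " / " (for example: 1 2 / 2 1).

2 1 3 5 4 7 6 / 5 7 4 3 1 6 2 / 3 2 5 7 6 4 1 / 1 5 7 6 2 3 4 / 4 3 6 1 7 2 5 / 6 4 1 2 3 5 7 / 7 6 2 4 5 1 3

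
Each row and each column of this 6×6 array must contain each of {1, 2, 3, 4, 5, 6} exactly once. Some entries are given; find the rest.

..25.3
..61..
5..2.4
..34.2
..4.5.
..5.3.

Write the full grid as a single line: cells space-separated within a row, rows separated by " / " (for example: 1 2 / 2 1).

1 6 2 5 4 3 / 3 4 6 1 2 5 / 5 3 1 2 6 4 / 6 5 3 4 1 2 / 2 1 4 3 5 6 / 4 2 5 6 3 1

(r2,c6) = 5
(r3,c3) = 1
(r3,c5) = 6
(r4,c5) = 1
(r6,c4) = 6
(r6,c6) = 1
(r1,c5) = 4
(r2,c5) = 2
(r3,c2) = 3
(r4,c1) = 6
(r4,c2) = 5
(r5,c4) = 3
(r5,c6) = 6
(r1,c1) = 1
(r1,c2) = 6
(r2,c2) = 4
(r5,c1) = 2
(r5,c2) = 1
(r6,c1) = 4
(r6,c2) = 2
(r2,c1) = 3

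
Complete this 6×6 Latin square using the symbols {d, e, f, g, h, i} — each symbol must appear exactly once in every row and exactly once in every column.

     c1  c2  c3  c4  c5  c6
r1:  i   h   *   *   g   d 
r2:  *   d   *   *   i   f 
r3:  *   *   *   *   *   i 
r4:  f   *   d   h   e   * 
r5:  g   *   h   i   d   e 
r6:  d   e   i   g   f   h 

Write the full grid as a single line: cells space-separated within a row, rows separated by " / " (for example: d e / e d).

i h e f g d / h d g e i f / e g f d h i / f i d h e g / g f h i d e / d e i g f h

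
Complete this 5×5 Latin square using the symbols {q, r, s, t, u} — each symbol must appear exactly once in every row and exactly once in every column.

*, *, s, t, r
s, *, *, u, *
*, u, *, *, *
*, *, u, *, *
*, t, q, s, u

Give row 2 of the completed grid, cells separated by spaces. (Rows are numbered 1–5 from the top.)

s r t u q

(r1,c2) = q
(r2,c2) = r
(r2,c3) = t
(r2,c5) = q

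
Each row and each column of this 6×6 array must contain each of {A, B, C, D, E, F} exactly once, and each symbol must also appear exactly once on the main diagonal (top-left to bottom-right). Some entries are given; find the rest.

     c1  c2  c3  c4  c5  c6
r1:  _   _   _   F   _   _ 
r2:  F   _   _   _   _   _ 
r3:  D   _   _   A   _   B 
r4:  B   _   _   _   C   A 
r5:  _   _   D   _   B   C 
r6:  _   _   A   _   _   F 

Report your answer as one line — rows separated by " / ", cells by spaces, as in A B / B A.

(r5,c4) = E
(r4,c4) = D
(r5,c1) = A
(r5,c2) = F
(r4,c2) = E
(r4,c3) = F
(r3,c2) = C
(r3,c3) = E
(r3,c5) = F
(r1,c1) = C
(r1,c3) = B
(r2,c2) = A
(r2,c3) = C
(r2,c4) = B
(r6,c1) = E
(r6,c4) = C
(r6,c5) = D
(r1,c2) = D
(r1,c6) = E
(r2,c5) = E
(r2,c6) = D
(r6,c2) = B
(r1,c5) = A

C D B F A E / F A C B E D / D C E A F B / B E F D C A / A F D E B C / E B A C D F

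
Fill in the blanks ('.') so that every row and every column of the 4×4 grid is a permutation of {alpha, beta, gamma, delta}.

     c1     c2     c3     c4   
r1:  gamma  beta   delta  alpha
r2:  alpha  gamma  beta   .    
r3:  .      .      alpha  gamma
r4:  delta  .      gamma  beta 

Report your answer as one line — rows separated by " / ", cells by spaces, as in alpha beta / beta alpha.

gamma beta delta alpha / alpha gamma beta delta / beta delta alpha gamma / delta alpha gamma beta

At row 2, column 4: row 2 has {alpha,beta,gamma}; column 4 has {alpha,beta,gamma}; that leaves delta.
At row 3, column 1: row 3 has {alpha,gamma}; column 1 has {alpha,gamma,delta}; that leaves beta.
At row 3, column 2: row 3 has {alpha,beta,gamma}; column 2 has {beta,gamma}; that leaves delta.
At row 4, column 2: row 4 has {beta,gamma,delta}; column 2 has {beta,gamma,delta}; that leaves alpha.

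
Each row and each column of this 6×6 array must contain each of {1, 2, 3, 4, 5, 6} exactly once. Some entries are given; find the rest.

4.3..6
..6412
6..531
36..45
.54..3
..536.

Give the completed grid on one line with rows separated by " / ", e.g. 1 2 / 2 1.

4 2 3 1 5 6 / 5 3 6 4 1 2 / 6 4 2 5 3 1 / 3 6 1 2 4 5 / 1 5 4 6 2 3 / 2 1 5 3 6 4

(r2,c1) = 5
(r2,c2) = 3
(r3,c3) = 2
(r4,c3) = 1
(r4,c4) = 2
(r5,c5) = 2
(r6,c6) = 4
(r1,c4) = 1
(r1,c5) = 5
(r3,c2) = 4
(r5,c1) = 1
(r5,c4) = 6
(r6,c1) = 2
(r6,c2) = 1
(r1,c2) = 2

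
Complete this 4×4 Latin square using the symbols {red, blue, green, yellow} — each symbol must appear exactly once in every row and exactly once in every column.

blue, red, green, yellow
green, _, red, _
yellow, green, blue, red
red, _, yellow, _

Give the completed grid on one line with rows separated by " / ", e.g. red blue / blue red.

blue red green yellow / green yellow red blue / yellow green blue red / red blue yellow green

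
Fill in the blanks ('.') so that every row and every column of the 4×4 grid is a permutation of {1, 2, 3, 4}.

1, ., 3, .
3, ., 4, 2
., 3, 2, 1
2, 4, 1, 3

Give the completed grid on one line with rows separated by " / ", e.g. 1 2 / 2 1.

(r1,c2) = 2
(r1,c4) = 4
(r2,c2) = 1
(r3,c1) = 4

1 2 3 4 / 3 1 4 2 / 4 3 2 1 / 2 4 1 3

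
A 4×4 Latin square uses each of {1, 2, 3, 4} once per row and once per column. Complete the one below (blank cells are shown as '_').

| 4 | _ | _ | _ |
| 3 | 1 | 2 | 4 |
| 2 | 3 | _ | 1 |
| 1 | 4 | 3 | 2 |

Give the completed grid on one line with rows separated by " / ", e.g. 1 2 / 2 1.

4 2 1 3 / 3 1 2 4 / 2 3 4 1 / 1 4 3 2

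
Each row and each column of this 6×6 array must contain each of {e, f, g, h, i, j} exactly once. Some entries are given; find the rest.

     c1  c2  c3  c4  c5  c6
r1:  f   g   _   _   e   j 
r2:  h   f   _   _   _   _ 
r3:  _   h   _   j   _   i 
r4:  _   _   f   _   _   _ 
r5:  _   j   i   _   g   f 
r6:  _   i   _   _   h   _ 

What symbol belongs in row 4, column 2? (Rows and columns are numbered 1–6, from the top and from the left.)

e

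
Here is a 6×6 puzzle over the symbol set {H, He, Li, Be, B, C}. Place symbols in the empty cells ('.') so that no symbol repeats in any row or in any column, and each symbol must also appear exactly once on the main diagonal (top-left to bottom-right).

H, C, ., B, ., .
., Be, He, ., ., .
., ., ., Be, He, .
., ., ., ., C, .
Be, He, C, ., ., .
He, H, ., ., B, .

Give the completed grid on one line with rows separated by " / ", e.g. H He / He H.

H C Li B Be He / B Be He C H Li / C Li B Be He H / Li B H He C Be / Be He C H Li B / He H Be Li B C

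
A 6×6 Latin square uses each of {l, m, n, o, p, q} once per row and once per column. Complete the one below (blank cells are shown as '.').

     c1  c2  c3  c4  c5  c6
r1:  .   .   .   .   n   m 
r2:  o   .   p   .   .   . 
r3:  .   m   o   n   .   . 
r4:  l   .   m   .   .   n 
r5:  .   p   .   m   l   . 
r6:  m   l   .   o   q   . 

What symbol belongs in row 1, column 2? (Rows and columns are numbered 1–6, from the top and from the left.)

o

At row 2, column 5: row 2 has {o,p}; column 5 has {l,n,q}; that leaves m.
At row 3, column 5: row 3 has {m,n,o}; column 5 has {l,m,n,q}; that leaves p.
At row 4, column 5: row 4 has {l,m,n}; column 5 has {l,m,n,p,q}; that leaves o.
At row 6, column 3: row 6 has {l,m,o,q}; column 3 has {m,o,p}; that leaves n.
At row 6, column 6: row 6 has {l,m,n,o,q}; column 6 has {m,n}; that leaves p.
At row 3, column 1: row 3 has {m,n,o,p}; column 1 has {l,m,o}; that leaves q.
At row 3, column 6: row 3 has {m,n,o,p,q}; column 6 has {m,n,p}; that leaves l.
At row 4, column 2: row 4 has {l,m,n,o}; column 2 has {l,m,p}; that leaves q.
At row 4, column 4: row 4 has {l,m,n,o,q}; column 4 has {m,n,o}; that leaves p.
At row 5, column 1: row 5 has {l,m,p}; column 1 has {l,m,o,q}; that leaves n.
At row 5, column 3: row 5 has {l,m,n,p}; column 3 has {m,n,o,p}; that leaves q.
At row 5, column 6: row 5 has {l,m,n,p,q}; column 6 has {l,m,n,p}; that leaves o.
At row 1, column 1: row 1 has {m,n}; column 1 has {l,m,n,o,q}; that leaves p.
At row 1, column 2: row 1 has {m,n,p}; column 2 has {l,m,p,q}; that leaves o.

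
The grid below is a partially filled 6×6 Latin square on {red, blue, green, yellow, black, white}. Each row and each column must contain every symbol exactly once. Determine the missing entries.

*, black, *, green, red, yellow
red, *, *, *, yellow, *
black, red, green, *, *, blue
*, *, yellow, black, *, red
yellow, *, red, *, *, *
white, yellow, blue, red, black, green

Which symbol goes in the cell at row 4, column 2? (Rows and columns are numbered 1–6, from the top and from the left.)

white

(r1,c1): row 1 has {red,green,yellow,black}; column 1 has {red,yellow,black,white}, so it must be blue.
(r1,c3): row 1 has {red,blue,green,yellow,black}; column 3 has {red,blue,green,yellow}, so it must be white.
(r2,c3): row 2 has {red,yellow}; column 3 has {red,blue,green,yellow,white}, so it must be black.
(r2,c6): row 2 has {red,yellow,black}; column 6 has {red,blue,green,yellow}, so it must be white.
(r3,c5): row 3 has {red,blue,green,black}; column 5 has {red,yellow,black}, so it must be white.
(r4,c1): row 4 has {red,yellow,black}; column 1 has {red,blue,yellow,black,white}, so it must be green.
(r4,c5): row 4 has {red,green,yellow,black}; column 5 has {red,yellow,black,white}, so it must be blue.
(r5,c5): row 5 has {red,yellow}; column 5 has {red,blue,yellow,black,white}, so it must be green.
(r5,c6): row 5 has {red,green,yellow}; column 6 has {red,blue,green,yellow,white}, so it must be black.
(r2,c4): row 2 has {red,yellow,black,white}; column 4 has {red,green,black}, so it must be blue.
(r3,c4): row 3 has {red,blue,green,black,white}; column 4 has {red,blue,green,black}, so it must be yellow.
(r4,c2): row 4 has {red,blue,green,yellow,black}; column 2 has {red,yellow,black}, so it must be white.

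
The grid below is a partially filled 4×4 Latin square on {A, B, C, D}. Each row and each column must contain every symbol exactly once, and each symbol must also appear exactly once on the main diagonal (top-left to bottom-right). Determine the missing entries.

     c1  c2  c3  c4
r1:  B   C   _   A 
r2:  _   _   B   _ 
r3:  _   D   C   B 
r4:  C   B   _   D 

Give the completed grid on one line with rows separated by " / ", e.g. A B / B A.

(r1,c3): row 1 has {A,B,C}; column 3 has {B,C}, so it must be D.
(r2,c2): row 2 has {B}; column 2 has {B,C,D}; the diagonal has {B,C,D}, so it must be A.
(r2,c4): row 2 has {A,B}; column 4 has {A,B,D}, so it must be C.
(r3,c1): row 3 has {B,C,D}; column 1 has {B,C}, so it must be A.
(r4,c3): row 4 has {B,C,D}; column 3 has {B,C,D}, so it must be A.
(r2,c1): row 2 has {A,B,C}; column 1 has {A,B,C}, so it must be D.

B C D A / D A B C / A D C B / C B A D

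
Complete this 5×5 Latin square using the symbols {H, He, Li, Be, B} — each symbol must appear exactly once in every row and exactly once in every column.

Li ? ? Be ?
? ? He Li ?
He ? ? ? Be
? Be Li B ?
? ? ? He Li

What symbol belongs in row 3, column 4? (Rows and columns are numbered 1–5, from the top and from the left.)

H

row 3 has {He,Be}; column 4 has {He,Li,Be,B} — only H is left for (r3,c4).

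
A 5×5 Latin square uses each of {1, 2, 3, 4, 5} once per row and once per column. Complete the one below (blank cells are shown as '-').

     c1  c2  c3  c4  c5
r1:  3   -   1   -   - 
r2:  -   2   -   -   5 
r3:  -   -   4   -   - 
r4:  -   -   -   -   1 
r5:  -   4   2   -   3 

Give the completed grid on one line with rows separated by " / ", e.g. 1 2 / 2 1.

3 5 1 2 4 / 4 2 3 1 5 / 5 1 4 3 2 / 2 3 5 4 1 / 1 4 2 5 3

(r1,c2) = 5
(r2,c3) = 3
(r3,c5) = 2
(r4,c2) = 3
(r4,c3) = 5
(r1,c5) = 4
(r3,c2) = 1
(r1,c4) = 2
(r3,c1) = 5
(r3,c4) = 3
(r4,c4) = 4
(r5,c1) = 1
(r5,c4) = 5
(r2,c1) = 4
(r2,c4) = 1
(r4,c1) = 2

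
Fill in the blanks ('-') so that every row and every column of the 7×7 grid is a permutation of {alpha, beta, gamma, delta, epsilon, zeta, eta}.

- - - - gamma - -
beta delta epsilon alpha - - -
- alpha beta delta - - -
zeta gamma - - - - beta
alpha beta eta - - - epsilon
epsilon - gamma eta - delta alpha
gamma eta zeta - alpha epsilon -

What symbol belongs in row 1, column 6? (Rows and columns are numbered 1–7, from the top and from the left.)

beta

At row 3, column 1: row 3 has {alpha,beta,delta}; column 1 has {alpha,beta,gamma,epsilon,zeta}; that leaves eta.
At row 4, column 4: row 4 has {beta,gamma,zeta}; column 4 has {alpha,delta,eta}; that leaves epsilon.
At row 6, column 2: row 6 has {alpha,gamma,delta,epsilon,eta}; column 2 has {alpha,beta,gamma,delta,eta}; that leaves zeta.
At row 6, column 5: row 6 has {alpha,gamma,delta,epsilon,zeta,eta}; column 5 has {alpha,gamma}; that leaves beta.
At row 7, column 4: row 7 has {alpha,gamma,epsilon,zeta,eta}; column 4 has {alpha,delta,epsilon,eta}; that leaves beta.
At row 7, column 7: row 7 has {alpha,beta,gamma,epsilon,zeta,eta}; column 7 has {alpha,beta,epsilon}; that leaves delta.
At row 1, column 1: row 1 has {gamma}; column 1 has {alpha,beta,gamma,epsilon,zeta,eta}; that leaves delta.
At row 1, column 2: row 1 has {gamma,delta}; column 2 has {alpha,beta,gamma,delta,zeta,eta}; that leaves epsilon.
At row 1, column 3: row 1 has {gamma,delta,epsilon}; column 3 has {beta,gamma,epsilon,zeta,eta}; that leaves alpha.
At row 1, column 4: row 1 has {alpha,gamma,delta,epsilon}; column 4 has {alpha,beta,delta,epsilon,eta}; that leaves zeta.
At row 1, column 7: row 1 has {alpha,gamma,delta,epsilon,zeta}; column 7 has {alpha,beta,delta,epsilon}; that leaves eta.
At row 4, column 3: row 4 has {beta,gamma,epsilon,zeta}; column 3 has {alpha,beta,gamma,epsilon,zeta,eta}; that leaves delta.
At row 4, column 5: row 4 has {beta,gamma,delta,epsilon,zeta}; column 5 has {alpha,beta,gamma}; that leaves eta.
At row 4, column 6: row 4 has {beta,gamma,delta,epsilon,zeta,eta}; column 6 has {delta,epsilon}; that leaves alpha.
At row 5, column 4: row 5 has {alpha,beta,epsilon,eta}; column 4 has {alpha,beta,delta,epsilon,zeta,eta}; that leaves gamma.
At row 5, column 6: row 5 has {alpha,beta,gamma,epsilon,eta}; column 6 has {alpha,delta,epsilon}; that leaves zeta.
At row 1, column 6: row 1 has {alpha,gamma,delta,epsilon,zeta,eta}; column 6 has {alpha,delta,epsilon,zeta}; that leaves beta.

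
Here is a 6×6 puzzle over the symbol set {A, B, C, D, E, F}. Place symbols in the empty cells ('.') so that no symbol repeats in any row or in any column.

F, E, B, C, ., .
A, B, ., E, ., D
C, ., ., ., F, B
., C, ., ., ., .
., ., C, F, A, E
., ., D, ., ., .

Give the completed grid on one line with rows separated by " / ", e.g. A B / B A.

Cell (r1,c5): row 1 has {B,C,E,F}; column 5 has {A,F} → D.
Cell (r1,c6): row 1 has {B,C,D,E,F}; column 6 has {B,D,E} → A.
Cell (r2,c3): row 2 has {A,B,D,E}; column 3 has {B,C,D} → F.
Cell (r2,c5): row 2 has {A,B,D,E,F}; column 5 has {A,D,F} → C.
Cell (r4,c6): row 4 has {C}; column 6 has {A,B,D,E} → F.
Cell (r5,c2): row 5 has {A,C,E,F}; column 2 has {B,C,E} → D.
Cell (r6,c6): row 6 has {D}; column 6 has {A,B,D,E,F} → C.
Cell (r3,c2): row 3 has {B,C,F}; column 2 has {B,C,D,E} → A.
Cell (r3,c3): row 3 has {A,B,C,F}; column 3 has {B,C,D,F} → E.
Cell (r3,c4): row 3 has {A,B,C,E,F}; column 4 has {C,E,F} → D.
Cell (r4,c3): row 4 has {C,F}; column 3 has {B,C,D,E,F} → A.
Cell (r4,c4): row 4 has {A,C,F}; column 4 has {C,D,E,F} → B.
Cell (r4,c5): row 4 has {A,B,C,F}; column 5 has {A,C,D,F} → E.
Cell (r5,c1): row 5 has {A,C,D,E,F}; column 1 has {A,C,F} → B.
Cell (r6,c1): row 6 has {C,D}; column 1 has {A,B,C,F} → E.
Cell (r6,c2): row 6 has {C,D,E}; column 2 has {A,B,C,D,E} → F.
Cell (r6,c4): row 6 has {C,D,E,F}; column 4 has {B,C,D,E,F} → A.
Cell (r6,c5): row 6 has {A,C,D,E,F}; column 5 has {A,C,D,E,F} → B.
Cell (r4,c1): row 4 has {A,B,C,E,F}; column 1 has {A,B,C,E,F} → D.

F E B C D A / A B F E C D / C A E D F B / D C A B E F / B D C F A E / E F D A B C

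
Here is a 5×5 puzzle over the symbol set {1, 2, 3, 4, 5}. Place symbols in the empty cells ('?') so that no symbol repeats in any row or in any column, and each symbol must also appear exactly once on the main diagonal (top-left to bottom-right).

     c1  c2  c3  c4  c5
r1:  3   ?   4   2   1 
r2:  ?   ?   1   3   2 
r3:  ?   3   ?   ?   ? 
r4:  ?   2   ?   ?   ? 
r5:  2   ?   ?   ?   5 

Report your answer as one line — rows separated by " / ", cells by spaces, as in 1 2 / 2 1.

3 5 4 2 1 / 5 4 1 3 2 / 1 3 2 5 4 / 4 2 5 1 3 / 2 1 3 4 5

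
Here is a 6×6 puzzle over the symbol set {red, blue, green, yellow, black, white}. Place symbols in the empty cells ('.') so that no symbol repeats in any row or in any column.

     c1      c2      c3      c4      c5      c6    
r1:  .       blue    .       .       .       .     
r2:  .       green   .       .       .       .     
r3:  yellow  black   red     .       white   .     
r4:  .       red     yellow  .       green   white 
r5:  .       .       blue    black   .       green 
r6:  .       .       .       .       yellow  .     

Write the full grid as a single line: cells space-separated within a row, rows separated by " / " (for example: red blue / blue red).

(r3,c6): row 3 has {red,yellow,black,white}; column 6 has {green,white}, so it must be blue.
(r4,c4): row 4 has {red,green,yellow,white}; column 4 has {black}, so it must be blue.
(r5,c5): row 5 has {blue,green,black}; column 5 has {green,yellow,white}, so it must be red.
(r6,c2): row 6 has {yellow}; column 2 has {red,blue,green,black}, so it must be white.
(r1,c5): row 1 has {blue}; column 5 has {red,green,yellow,white}, so it must be black.
(r2,c5): row 2 has {green}; column 5 has {red,green,yellow,black,white}, so it must be blue.
(r3,c4): row 3 has {red,blue,yellow,black,white}; column 4 has {blue,black}, so it must be green.
(r4,c1): row 4 has {red,blue,green,yellow,white}; column 1 has {yellow}, so it must be black.
(r5,c1): row 5 has {red,blue,green,black}; column 1 has {yellow,black}, so it must be white.
(r5,c2): row 5 has {red,blue,green,black,white}; column 2 has {red,blue,green,black,white}, so it must be yellow.
(r6,c4): row 6 has {yellow,white}; column 4 has {blue,green,black}, so it must be red.
(r6,c6): row 6 has {red,yellow,white}; column 6 has {blue,green,white}, so it must be black.
(r2,c1): row 2 has {blue,green}; column 1 has {yellow,black,white}, so it must be red.
(r2,c6): row 2 has {red,blue,green}; column 6 has {blue,green,black,white}, so it must be yellow.
(r6,c3): row 6 has {red,yellow,black,white}; column 3 has {red,blue,yellow}, so it must be green.
(r1,c1): row 1 has {blue,black}; column 1 has {red,yellow,black,white}, so it must be green.
(r1,c3): row 1 has {blue,green,black}; column 3 has {red,blue,green,yellow}, so it must be white.
(r1,c4): row 1 has {blue,green,black,white}; column 4 has {red,blue,green,black}, so it must be yellow.
(r1,c6): row 1 has {blue,green,yellow,black,white}; column 6 has {blue,green,yellow,black,white}, so it must be red.
(r2,c3): row 2 has {red,blue,green,yellow}; column 3 has {red,blue,green,yellow,white}, so it must be black.
(r2,c4): row 2 has {red,blue,green,yellow,black}; column 4 has {red,blue,green,yellow,black}, so it must be white.
(r6,c1): row 6 has {red,green,yellow,black,white}; column 1 has {red,green,yellow,black,white}, so it must be blue.

green blue white yellow black red / red green black white blue yellow / yellow black red green white blue / black red yellow blue green white / white yellow blue black red green / blue white green red yellow black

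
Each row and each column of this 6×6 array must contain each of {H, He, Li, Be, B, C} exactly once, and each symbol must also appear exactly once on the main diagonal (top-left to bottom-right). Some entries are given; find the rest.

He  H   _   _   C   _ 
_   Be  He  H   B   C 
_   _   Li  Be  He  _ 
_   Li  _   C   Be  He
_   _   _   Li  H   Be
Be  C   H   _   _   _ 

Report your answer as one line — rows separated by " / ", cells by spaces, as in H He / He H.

(r1,c4): row 1 has {H,He,C}; column 4 has {H,Li,Be,C}, so it must be B.
(r1,c6): row 1 has {H,He,B,C}; column 6 has {He,Be,C}, so it must be Li.
(r2,c1): row 2 has {H,He,Be,B,C}; column 1 has {He,Be}, so it must be Li.
(r3,c2): row 3 has {He,Li,Be}; column 2 has {H,Li,Be,C}, so it must be B.
(r3,c6): row 3 has {He,Li,Be,B}; column 6 has {He,Li,Be,C}, so it must be H.
(r4,c3): row 4 has {He,Li,Be,C}; column 3 has {H,He,Li}, so it must be B.
(r5,c2): row 5 has {H,Li,Be}; column 2 has {H,Li,Be,B,C}, so it must be He.
(r5,c3): row 5 has {H,He,Li,Be}; column 3 has {H,He,Li,B}, so it must be C.
(r6,c4): row 6 has {H,Be,C}; column 4 has {H,Li,Be,B,C}, so it must be He.
(r6,c5): row 6 has {H,He,Be,C}; column 5 has {H,He,Be,B,C}, so it must be Li.
(r6,c6): row 6 has {H,He,Li,Be,C}; column 6 has {H,He,Li,Be,C}; the diagonal has {H,He,Li,Be,C}, so it must be B.
(r1,c3): row 1 has {H,He,Li,B,C}; column 3 has {H,He,Li,B,C}, so it must be Be.
(r3,c1): row 3 has {H,He,Li,Be,B}; column 1 has {He,Li,Be}, so it must be C.
(r4,c1): row 4 has {He,Li,Be,B,C}; column 1 has {He,Li,Be,C}, so it must be H.
(r5,c1): row 5 has {H,He,Li,Be,C}; column 1 has {H,He,Li,Be,C}, so it must be B.

He H Be B C Li / Li Be He H B C / C B Li Be He H / H Li B C Be He / B He C Li H Be / Be C H He Li B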